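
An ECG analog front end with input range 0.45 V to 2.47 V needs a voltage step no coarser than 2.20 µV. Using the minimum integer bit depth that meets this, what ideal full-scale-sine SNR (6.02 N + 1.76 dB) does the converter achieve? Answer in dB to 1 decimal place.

122.2 dB

Full-scale range = 2.47 V − (0.45 V) = 2.02 V.
Need 2^N ≥ 2.02 V / 2.20 µV = 918200 → N_min = 20.
6.02(20) + 1.76 = 122.16 dB.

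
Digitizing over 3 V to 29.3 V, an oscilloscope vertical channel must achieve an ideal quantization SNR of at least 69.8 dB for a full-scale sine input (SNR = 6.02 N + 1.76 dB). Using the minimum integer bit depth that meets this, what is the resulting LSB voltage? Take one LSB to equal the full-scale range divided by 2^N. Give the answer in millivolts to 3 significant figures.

6.42 mV

The full-scale span is 29.3 − (3) = 26.3 V.
Required N = ⌈(69.8 − 1.76)/6.02⌉ = ⌈11.302⌉ = 12.
One LSB is 26.3 V / 4096 = 6.42 mV.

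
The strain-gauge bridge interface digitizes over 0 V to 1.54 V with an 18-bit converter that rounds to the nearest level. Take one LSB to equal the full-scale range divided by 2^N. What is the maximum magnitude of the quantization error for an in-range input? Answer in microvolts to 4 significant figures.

2.937 µV

Span = 1.54 V.
One LSB is 1.54 V / 262144 = 5.87463 µV.
|e|_max = LSB/2 = 2.937 µV.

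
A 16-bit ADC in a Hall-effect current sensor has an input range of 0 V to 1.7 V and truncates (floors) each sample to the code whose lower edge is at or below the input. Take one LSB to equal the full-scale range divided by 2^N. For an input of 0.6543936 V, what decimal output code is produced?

25227

Span = 1.7 V. LSB = 1.7 V / 2^16 ≈ 25.94 µV.
code = ⌊(V_in − V_min)/LSB⌋ = ⌊(V_in − V_min) × 2^16 / range⌋
     = ⌊(0.6543936 − (0)) × 65536 / 1.7⌋ = ⌊0.6543936 × 65536/1.7⌋
     = ⌊25227.258⌋ = 25227.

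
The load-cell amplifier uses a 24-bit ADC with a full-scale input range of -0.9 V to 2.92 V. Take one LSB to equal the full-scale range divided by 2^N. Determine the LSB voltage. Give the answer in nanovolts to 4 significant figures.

Range = 2.92 − (-0.9) = 3.82 V.
Number of codes = 2^24 = 16777216.
LSB = 3.82 V / 2^24 = 227.7 nV.

227.7 nV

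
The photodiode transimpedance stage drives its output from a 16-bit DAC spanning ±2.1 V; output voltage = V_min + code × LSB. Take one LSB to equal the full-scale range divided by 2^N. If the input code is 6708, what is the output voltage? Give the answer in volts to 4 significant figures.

Range = 2.1 − (-2.1) = 4.2 V. LSB = 4.2 V / 2^16.
V_out = -2.1 + 6708 × (4.2/65536) V
      = -2.1 V + 0.429895 V = -1.67010 V.

-1.670 V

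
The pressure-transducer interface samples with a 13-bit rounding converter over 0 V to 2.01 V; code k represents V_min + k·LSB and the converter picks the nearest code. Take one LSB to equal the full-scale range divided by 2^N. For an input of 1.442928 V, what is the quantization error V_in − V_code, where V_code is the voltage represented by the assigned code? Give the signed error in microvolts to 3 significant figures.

−42.0 µV

Span = 2.01 V. LSB = 2.01 V / 2^13 ≈ 245.4 µV.
(V_in − V_min)/LSB = (1.442928 − (0)) × 8192/2.01 = 5880.8289 → nearest code k = 5881.
V_code = V_min + k × range/2^13 = 0 + 5881 × 2.01/8192 = 1.442969971 V.
e = 1.442928 − (1.442969971) = −42.0 µV.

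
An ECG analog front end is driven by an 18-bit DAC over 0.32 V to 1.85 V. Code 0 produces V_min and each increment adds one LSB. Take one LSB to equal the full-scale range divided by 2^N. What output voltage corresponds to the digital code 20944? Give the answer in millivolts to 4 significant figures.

Full-scale range = 1.85 V − (0.32 V) = 1.53 V. LSB = 1.53 V / 2^18.
V_out = 0.32 + 20944 × (1.53/262144) V
      = 0.32 V + 0.122239 V = 0.442239 V.

442.2 mV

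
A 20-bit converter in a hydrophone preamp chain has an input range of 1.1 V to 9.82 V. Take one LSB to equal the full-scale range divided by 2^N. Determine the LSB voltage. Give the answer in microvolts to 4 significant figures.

8.316 µV

The full-scale span is 9.82 − (1.1) = 8.72 V.
There are 2^20 = 1048576 steps.
LSB = 8.72 V / 2^20 = 8.316 µV.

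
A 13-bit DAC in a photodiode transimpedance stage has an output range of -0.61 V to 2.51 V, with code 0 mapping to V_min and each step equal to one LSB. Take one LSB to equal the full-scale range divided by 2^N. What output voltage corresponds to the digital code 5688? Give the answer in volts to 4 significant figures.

Range = 2.51 − (-0.61) = 3.12 V. LSB = 3.12 V / 2^13.
Output = V_min + (5688/8192) × range = -0.61 + 0.694336 × 3.12 V
      = -0.61 V + 2.16633 V = 1.55633 V.

1.556 V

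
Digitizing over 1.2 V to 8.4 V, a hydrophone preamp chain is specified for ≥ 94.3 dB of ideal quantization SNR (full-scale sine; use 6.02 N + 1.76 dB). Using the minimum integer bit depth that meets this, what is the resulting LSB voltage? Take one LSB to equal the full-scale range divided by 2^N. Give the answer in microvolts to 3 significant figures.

Full-scale range = 8.4 V − (1.2 V) = 7.2 V.
Solving 6.02 N ≥ 94.3 − 1.76: N ≥ 15.372. Round up → N = 16.
LSB = 7.2 V ÷ 2^16 = 7.2/65536 V = 110 µV.

110 µV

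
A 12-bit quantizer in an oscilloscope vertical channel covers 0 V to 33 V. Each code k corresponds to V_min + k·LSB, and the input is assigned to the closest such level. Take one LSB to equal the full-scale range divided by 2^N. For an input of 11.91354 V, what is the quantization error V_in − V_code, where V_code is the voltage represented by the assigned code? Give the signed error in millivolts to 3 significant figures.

−2.23 mV

Full-scale range = 33 V. LSB = 33 V / 2^12 ≈ 8.057 mV.
(V_in − V_min)/LSB = (11.91354 − (0)) × 4096/33 = 1478.7230 → nearest code k = 1479.
Reconstructed level: 0 + 1479 × 33/4096 V = 11.91577148 V.
V_in − V_code = 11.91354 − (11.91577148) = −2.23 mV.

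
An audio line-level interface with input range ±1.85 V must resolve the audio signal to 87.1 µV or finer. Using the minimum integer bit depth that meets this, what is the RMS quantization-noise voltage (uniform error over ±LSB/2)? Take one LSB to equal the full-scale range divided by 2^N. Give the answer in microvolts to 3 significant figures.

Span: 1.85 V − (-1.85 V) = 3.7 V.
Required number of levels: 3.7/87.1 µV = 42480; smallest N with 2^N ≥ that is 16.
LSB = 3.7 V ÷ 2^16 = 3.7/65536 V = 56.458 µV.
V_rms = LSB/√12 = 16.3 µV.

16.3 µV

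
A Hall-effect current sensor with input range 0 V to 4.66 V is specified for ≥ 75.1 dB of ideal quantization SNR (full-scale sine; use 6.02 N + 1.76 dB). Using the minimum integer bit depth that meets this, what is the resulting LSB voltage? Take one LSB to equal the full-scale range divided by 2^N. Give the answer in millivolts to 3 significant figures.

V_FS = 4.66 V.
N ≥ (75.1 − 1.76)/6.02 = 12.183 → N_min = 13.
One LSB is 4.66 V / 8192 = 0.569 mV.

0.569 mV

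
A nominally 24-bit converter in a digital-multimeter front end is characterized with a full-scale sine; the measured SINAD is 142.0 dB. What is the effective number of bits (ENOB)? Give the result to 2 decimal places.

(142.0 − 1.76) / 6.02 = 140.24/6.02 = 23.2957 effective bits.

23.30 bits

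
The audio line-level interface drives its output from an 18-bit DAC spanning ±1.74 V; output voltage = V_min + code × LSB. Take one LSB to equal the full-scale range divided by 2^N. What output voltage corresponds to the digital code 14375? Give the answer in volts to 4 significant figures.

Range = 1.74 − (-1.74) = 3.48 V. LSB = 3.48 V / 2^18.
V_out = V_min + code × LSB = -1.74 V + 14375 × 3.48 V / 262144
      = -1.74 + 0.190830 = -1.54917 V.

-1.549 V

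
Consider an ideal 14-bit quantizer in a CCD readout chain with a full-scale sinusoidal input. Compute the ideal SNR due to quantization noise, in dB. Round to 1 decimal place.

6.02(14) + 1.76 = 84.28 + 1.76 = 86.04 dB.

86.0 dB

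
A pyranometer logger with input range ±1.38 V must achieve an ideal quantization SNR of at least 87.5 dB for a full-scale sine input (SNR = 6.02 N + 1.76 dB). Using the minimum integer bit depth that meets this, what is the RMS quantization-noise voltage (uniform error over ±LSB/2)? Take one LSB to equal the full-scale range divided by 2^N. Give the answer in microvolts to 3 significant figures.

Range = 1.38 − (-1.38) = 2.76 V.
Required N = ⌈(87.5 − 1.76)/6.02⌉ = ⌈14.243⌉ = 15.
Step size = 2.76/32768 V = 84.229 µV.
V_rms = LSB/√12 = 24.3 µV.

24.3 µV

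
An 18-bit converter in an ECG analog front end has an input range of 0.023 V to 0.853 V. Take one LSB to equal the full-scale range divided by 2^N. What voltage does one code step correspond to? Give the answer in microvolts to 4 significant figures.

3.166 µV

The full-scale span is 0.853 − (0.023) = 0.83 V.
2^18 = 262144 levels.
LSB = 0.83 V ÷ 2^18 = 0.83/262144 V = 3.166 µV.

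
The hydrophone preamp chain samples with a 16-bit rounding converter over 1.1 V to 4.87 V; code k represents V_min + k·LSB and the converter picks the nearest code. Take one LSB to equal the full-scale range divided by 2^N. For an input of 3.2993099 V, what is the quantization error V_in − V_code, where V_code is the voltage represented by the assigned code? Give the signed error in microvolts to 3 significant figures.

The full-scale span is 4.87 − (1.1) = 3.77 V. LSB = 3.77 V / 2^16 ≈ 57.53 µV.
(V_in − V_min)/LSB = (3.2993099 − (1.1)) × 65536/3.77 = 38231.8232 → nearest code k = 38232.
V_code = 1.1 + (38232/65536) × 3.77 = 3.2993200684 V.
Error = V_in − V_code = 3.2993099 − (3.2993200684) = −10.2 µV.

−10.2 µV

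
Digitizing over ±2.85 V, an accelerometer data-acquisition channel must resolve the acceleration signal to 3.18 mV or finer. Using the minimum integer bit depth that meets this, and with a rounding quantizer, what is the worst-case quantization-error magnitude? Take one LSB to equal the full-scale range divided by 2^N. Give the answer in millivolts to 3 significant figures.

1.39 mV

Range = 2.85 − (-2.85) = 5.7 V.
5.7 V / 3.18 mV = 1792. Since 2^10 = 1024 and 2^11 = 2048, N = 11.
One LSB is 5.7 V / 2048 = 2.7832 mV.
|e|_max = LSB/2 = 1.39 mV.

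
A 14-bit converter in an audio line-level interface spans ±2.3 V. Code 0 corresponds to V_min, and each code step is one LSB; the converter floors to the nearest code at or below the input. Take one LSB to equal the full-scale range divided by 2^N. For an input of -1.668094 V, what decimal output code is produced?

2250

Full-scale range = 2.3 V − (-2.3 V) = 4.6 V. LSB = 4.6 V / 2^14 ≈ 280.8 µV.
code = ⌊(V_in − V_min)/LSB⌋ = ⌊(V_in − V_min) × 2^14 / range⌋
     = ⌊(-1.668094 − (-2.3)) × 16384 / 4.6⌋ = ⌊0.631906 × 16384/4.6⌋
     = ⌊2250.684⌋ = 2250.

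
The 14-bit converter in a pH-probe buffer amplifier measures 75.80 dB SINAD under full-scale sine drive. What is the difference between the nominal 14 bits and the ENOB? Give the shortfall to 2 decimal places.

N_eff = (75.80 − 1.76)/6.02 = 12.2990 bits.
Lost resolution: 14 − 12.2990 = 1.7010 bits.

1.70 bits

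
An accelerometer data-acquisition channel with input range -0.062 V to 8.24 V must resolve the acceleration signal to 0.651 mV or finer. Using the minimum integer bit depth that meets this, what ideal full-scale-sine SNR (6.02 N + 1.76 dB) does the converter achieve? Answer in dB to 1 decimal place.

Span: 8.24 V − (-0.062 V) = 8.302 V.
Levels needed ≥ 8.302/0.651 mV = 12750. 2^14 = 16384 suffices, so N_min = 14.
Ideal SNR at N = 14: 6.02·14 + 1.76 = 86.0 dB.

86.0 dB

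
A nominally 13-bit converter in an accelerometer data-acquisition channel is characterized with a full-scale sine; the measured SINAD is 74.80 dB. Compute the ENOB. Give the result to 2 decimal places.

Inverting SNR = 6.02 N + 1.76: N_eff = (74.80 − 1.76)/6.02 = 12.1329.

12.13 bits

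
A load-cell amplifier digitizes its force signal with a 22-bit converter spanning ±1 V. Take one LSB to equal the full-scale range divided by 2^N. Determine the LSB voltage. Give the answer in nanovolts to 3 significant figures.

477 nV

Span: 1 V − (-1 V) = 2 V.
There are 2^22 = 4194304 steps.
Step size = 2/4194304 V = 477 nV.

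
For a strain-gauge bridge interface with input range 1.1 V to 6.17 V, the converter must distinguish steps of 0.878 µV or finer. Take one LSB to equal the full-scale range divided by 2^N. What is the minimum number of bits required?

23 bits

The full-scale span is 6.17 − (1.1) = 5.07 V.
Levels needed ≥ 5.07/0.878 µV = 5.774e6. 2^23 = 8388608 suffices, so N_min = 23.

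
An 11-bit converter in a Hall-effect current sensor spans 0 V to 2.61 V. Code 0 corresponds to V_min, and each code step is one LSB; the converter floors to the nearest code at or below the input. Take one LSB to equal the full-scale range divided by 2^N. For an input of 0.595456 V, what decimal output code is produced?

Full-scale range = 2.61 V. LSB = 2.61 V / 2^11 ≈ 1.274 mV.
code = ⌊(V_in − V_min)/LSB⌋ = ⌊(V_in − V_min) × 2^11 / range⌋
     = ⌊(0.595456 − (0)) × 2048 / 2.61⌋ = ⌊0.595456 × 2048/2.61⌋
     = ⌊467.239⌋ = 467.

467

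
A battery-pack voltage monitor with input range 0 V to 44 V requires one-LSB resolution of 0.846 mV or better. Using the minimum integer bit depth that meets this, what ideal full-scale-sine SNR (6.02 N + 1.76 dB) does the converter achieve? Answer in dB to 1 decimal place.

98.1 dB

Span = 44 V.
44 V / 0.846 mV = 52010. Since 2^15 = 32768 and 2^16 = 65536, N = 16.
Ideal SNR at N = 16: 6.02·16 + 1.76 = 98.1 dB.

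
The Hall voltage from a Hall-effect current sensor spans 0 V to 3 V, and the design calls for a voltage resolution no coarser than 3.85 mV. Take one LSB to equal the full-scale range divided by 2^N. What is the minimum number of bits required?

Span = 3 V.
Need 2^N ≥ 3 V / 3.85 mV = 779.2 → N_min = 10.

10 bits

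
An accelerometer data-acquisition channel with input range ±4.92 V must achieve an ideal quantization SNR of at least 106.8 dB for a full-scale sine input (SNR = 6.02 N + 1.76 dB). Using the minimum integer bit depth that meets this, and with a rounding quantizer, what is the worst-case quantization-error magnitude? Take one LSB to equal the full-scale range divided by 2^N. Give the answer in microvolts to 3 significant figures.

Full-scale range = 4.92 V − (-4.92 V) = 9.84 V.
6.02 N + 1.76 ≥ 106.8 gives N ≥ 17.449, so the minimum integer is 18.
LSB = 9.84 V ÷ 2^18 = 9.84/262144 V = 37.537 µV.
Max error for round-to-nearest is LSB/2 = 18.8 µV.

18.8 µV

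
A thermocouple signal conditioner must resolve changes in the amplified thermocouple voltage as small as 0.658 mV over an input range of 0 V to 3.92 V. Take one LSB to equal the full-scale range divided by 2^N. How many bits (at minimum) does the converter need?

13 bits

Span = 3.92 V.
Need 2^N ≥ 3.92 V / 0.658 mV = 5957 → N_min = 13.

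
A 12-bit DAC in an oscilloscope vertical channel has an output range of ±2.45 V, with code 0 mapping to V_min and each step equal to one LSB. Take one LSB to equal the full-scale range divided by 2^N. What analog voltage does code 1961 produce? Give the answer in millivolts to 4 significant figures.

The full-scale span is 2.45 − (-2.45) = 4.9 V. LSB = 4.9 V / 2^12.
V_out = V_min + code × LSB = -2.45 V + 1961 × 4.9 V / 4096
      = -2.45 + 2.34592 = -0.104077 V.

-104.1 mV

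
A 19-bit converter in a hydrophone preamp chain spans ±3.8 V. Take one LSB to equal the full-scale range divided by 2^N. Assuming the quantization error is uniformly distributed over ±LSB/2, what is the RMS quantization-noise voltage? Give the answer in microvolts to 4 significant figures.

Full-scale range = 3.8 V − (-3.8 V) = 7.6 V.
Step size = 7.6/524288 V = 14.4958 µV.
For a uniform distribution on [−LSB/2, +LSB/2], V_rms = LSB/√12 = 14.4958 µV/3.4641 = 4.185 µV.

4.185 µV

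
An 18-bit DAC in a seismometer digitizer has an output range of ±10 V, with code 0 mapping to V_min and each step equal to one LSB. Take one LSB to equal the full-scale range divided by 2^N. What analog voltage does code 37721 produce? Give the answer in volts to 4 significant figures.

-7.122 V

Range = 10 − (-10) = 20 V. LSB = 20 V / 2^18.
Output = V_min + (37721/262144) × range = -10 + 0.143894 × 20 V
      = -10 V + 2.87788 V = -7.12212 V.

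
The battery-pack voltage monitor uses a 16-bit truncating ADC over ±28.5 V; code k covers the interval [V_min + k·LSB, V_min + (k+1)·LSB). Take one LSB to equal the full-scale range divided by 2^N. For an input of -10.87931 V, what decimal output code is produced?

Range = 28.5 − (-28.5) = 57 V. LSB = 57 V / 2^16 ≈ 0.8698 mV.
V_in − V_min = -10.87931 − (-28.5) = 17.62069 V.
Divide by LSB: 17.62069 × 65536/57 = 20259.4656.
Truncating gives code 20259.

20259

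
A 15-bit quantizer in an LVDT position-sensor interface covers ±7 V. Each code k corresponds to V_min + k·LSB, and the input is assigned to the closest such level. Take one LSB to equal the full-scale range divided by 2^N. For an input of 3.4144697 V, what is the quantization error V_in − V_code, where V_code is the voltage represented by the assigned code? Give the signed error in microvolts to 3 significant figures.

Full-scale range = 7 V − (-7 V) = 14 V. LSB = 14 V / 2^15 ≈ 427.2 µV.
(3.4144697 − (-7)) / LSB = 10.4144697 × 32768/14 = 24375.8102. Nearest integer: k = 24376.
V_code = -7 + (24376/32768) × 14 = 3.4145507813 V.
Error = V_in − V_code = 3.4144697 − (3.4145507813) = −81.1 µV.

−81.1 µV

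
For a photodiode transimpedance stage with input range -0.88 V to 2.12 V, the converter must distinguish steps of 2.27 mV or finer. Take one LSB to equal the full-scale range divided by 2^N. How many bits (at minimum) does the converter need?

11 bits

The full-scale span is 2.12 − (-0.88) = 3 V.
Required number of levels: 3/2.27 mV = 1321.6; smallest N with 2^N ≥ that is 11.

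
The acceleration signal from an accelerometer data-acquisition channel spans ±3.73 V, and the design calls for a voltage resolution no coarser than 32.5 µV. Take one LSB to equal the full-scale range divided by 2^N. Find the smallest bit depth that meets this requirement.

18 bits

Span: 3.73 V − (-3.73 V) = 7.46 V.
Need 2^N ≥ 7.46 V / 32.5 µV = 229500 → N_min = 18.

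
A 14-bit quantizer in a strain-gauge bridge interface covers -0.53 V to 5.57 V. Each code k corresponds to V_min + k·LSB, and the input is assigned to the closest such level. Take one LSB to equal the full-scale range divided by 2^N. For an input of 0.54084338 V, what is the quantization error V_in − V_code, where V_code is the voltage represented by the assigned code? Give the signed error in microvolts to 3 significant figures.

Range = 5.57 − (-0.53) = 6.1 V. LSB = 6.1 V / 2^14 ≈ 372.3 µV.
Position in LSBs: (0.54084338 − (-0.53)) × 16384/6.1 = 2876.1800; rounding gives k = 2876.
Reconstructed level: -0.53 + 2876 × 6.1/16384 V = 0.54077636719 V.
Error = V_in − V_code = 0.54084338 − (0.54077636719) = +67.0 µV.

+67.0 µV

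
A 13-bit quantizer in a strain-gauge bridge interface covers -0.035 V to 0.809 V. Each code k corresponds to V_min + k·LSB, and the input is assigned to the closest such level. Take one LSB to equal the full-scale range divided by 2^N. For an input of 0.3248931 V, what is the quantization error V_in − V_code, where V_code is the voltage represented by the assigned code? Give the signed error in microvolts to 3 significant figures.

Range = 0.809 − (-0.035) = 0.844 V. LSB = 0.844 V / 2^13 ≈ 103.0 µV.
Position in LSBs: (0.3248931 − (-0.035)) × 8192/0.844 = 3493.1804; rounding gives k = 3493.
Reconstructed level: -0.035 + 3493 × 0.844/8192 V = 0.3248745117 V.
V_in − V_code = 0.3248931 − (0.3248745117) = +18.6 µV.

+18.6 µV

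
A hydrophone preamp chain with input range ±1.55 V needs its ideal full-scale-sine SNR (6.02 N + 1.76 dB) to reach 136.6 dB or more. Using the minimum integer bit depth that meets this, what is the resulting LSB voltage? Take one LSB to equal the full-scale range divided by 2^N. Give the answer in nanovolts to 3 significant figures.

370 nV

Range = 1.55 − (-1.55) = 3.1 V.
6.02 N + 1.76 ≥ 136.6 gives N ≥ 22.399, so the minimum integer is 23.
LSB = 3.1 V ÷ 2^23 = 3.1/8388608 V = 370 nV.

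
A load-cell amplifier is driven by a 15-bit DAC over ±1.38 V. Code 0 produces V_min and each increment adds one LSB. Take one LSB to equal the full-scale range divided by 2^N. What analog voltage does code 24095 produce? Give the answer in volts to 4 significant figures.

0.6495 V

Full-scale range = 1.38 V − (-1.38 V) = 2.76 V. LSB = 2.76 V / 2^15.
V_out = -1.38 + 24095 × (2.76/32768) V
      = -1.38 + 2.02949 = 0.649486 V.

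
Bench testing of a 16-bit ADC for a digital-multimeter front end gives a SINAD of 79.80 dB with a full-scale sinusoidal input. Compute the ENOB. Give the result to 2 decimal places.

ENOB = (79.80 − 1.76)/6.02 = 12.9635 bits.

12.96 bits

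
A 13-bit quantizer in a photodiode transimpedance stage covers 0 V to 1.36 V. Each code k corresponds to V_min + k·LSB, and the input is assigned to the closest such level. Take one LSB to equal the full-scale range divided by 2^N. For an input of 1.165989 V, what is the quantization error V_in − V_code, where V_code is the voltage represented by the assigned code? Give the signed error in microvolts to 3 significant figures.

Range is 1.36 V. LSB = 1.36 V / 2^13 ≈ 166.0 µV.
(1.165989 − (0)) / LSB = 1.165989 × 8192/1.36 = 7023.3690. Nearest integer: k = 7023.
V_code = 0 + (7023/8192) × 1.36 = 1.165927734 V.
Error = V_in − V_code = 1.165989 − (1.165927734) = +61.3 µV.

+61.3 µV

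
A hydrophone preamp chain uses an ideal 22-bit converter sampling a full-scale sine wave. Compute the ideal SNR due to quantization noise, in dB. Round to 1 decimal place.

134.2 dB

SNR = 6.02·22 + 1.76 = 134.20 dB.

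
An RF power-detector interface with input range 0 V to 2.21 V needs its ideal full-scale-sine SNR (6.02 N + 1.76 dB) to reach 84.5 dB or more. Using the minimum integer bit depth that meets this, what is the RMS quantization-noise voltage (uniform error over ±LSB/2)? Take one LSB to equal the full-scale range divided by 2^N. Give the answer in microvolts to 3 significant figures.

V_FS = 2.21 V.
Required N = ⌈(84.5 − 1.76)/6.02⌉ = ⌈13.744⌉ = 14.
Step size = 2.21/16384 V = 134.89 µV.
σ_q = LSB/√12 = 134.89 µV/3.4641 = 38.9 µV.

38.9 µV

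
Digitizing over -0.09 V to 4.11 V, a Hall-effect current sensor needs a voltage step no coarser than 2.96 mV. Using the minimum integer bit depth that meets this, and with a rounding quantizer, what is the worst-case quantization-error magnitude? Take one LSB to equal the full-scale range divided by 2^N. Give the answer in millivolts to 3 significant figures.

1.03 mV

Span: 4.11 V − (-0.09 V) = 4.2 V.
Required number of levels: 4.2/2.96 mV = 1418.9; smallest N with 2^N ≥ that is 11.
One LSB is 4.2 V / 2048 = 2.0508 mV.
|e|_max = LSB/2 = 1.03 mV.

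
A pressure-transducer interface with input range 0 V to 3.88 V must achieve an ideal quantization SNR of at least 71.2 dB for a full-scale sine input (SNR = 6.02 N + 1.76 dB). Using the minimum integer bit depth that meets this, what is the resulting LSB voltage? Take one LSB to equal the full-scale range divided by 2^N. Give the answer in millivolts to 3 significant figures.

0.947 mV

Span = 3.88 V.
Required N = ⌈(71.2 − 1.76)/6.02⌉ = ⌈11.535⌉ = 12.
LSB = 3.88 V ÷ 2^12 = 3.88/4096 V = 0.947 mV.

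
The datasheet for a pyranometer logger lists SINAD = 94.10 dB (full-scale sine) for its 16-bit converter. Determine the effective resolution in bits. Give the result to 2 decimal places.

15.34 bits

ENOB = (94.10 − 1.76)/6.02 = 15.3389 bits.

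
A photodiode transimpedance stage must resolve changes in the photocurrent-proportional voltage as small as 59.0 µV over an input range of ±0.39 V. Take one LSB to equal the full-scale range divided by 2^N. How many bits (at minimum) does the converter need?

14 bits

Range = 0.39 − (-0.39) = 0.78 V.
Required number of levels: 0.78/59.0 µV = 13220; smallest N with 2^N ≥ that is 14.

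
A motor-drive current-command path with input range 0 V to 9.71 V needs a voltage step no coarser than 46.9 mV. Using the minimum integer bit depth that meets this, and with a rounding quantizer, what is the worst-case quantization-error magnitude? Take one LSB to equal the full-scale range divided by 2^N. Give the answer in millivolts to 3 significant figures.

Span = 9.71 V.
Need 2^N ≥ 9.71 V / 46.9 mV = 207.0 → N_min = 8.
Step size = 9.71/256 V = 37.930 mV.
Half an LSB is 19.0 mV.

19.0 mV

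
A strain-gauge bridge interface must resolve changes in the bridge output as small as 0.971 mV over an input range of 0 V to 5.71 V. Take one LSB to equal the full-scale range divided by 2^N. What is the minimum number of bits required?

V_FS = 5.71 V.
Need 2^N ≥ 5.71 V / 0.971 mV = 5881 → N_min = 13.

13 bits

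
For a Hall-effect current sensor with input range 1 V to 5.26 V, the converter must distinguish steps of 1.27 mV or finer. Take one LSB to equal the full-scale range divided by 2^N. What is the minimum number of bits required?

12 bits

Full-scale range = 5.26 V − (1 V) = 4.26 V.
Required number of levels: 4.26/1.27 mV = 3354.3; smallest N with 2^N ≥ that is 12.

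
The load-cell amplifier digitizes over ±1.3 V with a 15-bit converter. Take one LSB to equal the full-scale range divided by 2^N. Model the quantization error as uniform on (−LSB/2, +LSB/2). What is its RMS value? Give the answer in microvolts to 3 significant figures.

Range = 1.3 − (-1.3) = 2.6 V.
LSB = 2.6 V ÷ 2^15 = 2.6/32768 V = 79.346 µV.
σ_q = LSB/√12 = 79.346 µV/3.4641 = 22.9 µV.

22.9 µV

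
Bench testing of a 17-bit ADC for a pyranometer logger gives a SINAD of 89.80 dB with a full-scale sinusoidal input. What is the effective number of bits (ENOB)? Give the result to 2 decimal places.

ENOB = (89.80 − 1.76)/6.02 = 14.6246 bits.

14.62 bits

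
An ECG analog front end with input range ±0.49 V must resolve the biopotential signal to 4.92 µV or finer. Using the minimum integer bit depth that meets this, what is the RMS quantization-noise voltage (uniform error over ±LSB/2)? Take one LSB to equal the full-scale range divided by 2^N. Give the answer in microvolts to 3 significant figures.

1.08 µV

The full-scale span is 0.49 − (-0.49) = 0.98 V.
Required number of levels: 0.98/4.92 µV = 199190; smallest N with 2^N ≥ that is 18.
LSB = 0.98 V ÷ 2^18 = 0.98/262144 V = 3.7384 µV.
V_rms = LSB/√12 = 1.08 µV.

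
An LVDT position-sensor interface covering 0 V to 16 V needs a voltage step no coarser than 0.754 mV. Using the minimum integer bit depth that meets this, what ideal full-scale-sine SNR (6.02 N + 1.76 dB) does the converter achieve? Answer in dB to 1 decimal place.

92.1 dB

V_FS = 16 V.
Required number of levels: 16/0.754 mV = 21220; smallest N with 2^N ≥ that is 15.
6.02(15) + 1.76 = 92.06 dB.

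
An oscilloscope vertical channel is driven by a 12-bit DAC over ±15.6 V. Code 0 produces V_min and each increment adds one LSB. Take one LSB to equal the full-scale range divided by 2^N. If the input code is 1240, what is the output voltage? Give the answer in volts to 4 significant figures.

The full-scale span is 15.6 − (-15.6) = 31.2 V. LSB = 31.2 V / 2^12.
Output = V_min + (1240/4096) × range = -15.6 + 0.302734 × 31.2 V
      = -15.6 V + 9.44531 V = -6.15469 V.

-6.155 V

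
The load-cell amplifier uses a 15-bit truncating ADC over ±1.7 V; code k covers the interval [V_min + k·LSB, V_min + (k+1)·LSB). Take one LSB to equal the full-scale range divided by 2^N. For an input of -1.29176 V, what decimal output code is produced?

The full-scale span is 1.7 − (-1.7) = 3.4 V. LSB = 3.4 V / 2^15 ≈ 103.8 µV.
(V_in − V_min) × 2^15/range = (-1.29176 − (-1.7)) × 32768/3.4 = 3934.473.
Floor → code = 3934.

3934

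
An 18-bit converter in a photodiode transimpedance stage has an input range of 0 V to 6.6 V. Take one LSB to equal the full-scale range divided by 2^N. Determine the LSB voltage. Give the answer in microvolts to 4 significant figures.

V_FS = 6.6 V.
2^18 = 262144 levels.
LSB = 6.6 V ÷ 2^18 = 6.6/262144 V = 25.18 µV.

25.18 µV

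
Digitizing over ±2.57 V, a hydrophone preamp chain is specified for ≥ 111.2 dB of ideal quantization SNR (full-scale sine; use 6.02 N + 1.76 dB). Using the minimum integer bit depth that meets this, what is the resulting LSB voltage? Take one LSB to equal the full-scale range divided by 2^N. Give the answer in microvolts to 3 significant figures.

Range = 2.57 − (-2.57) = 5.14 V.
N ≥ (111.2 − 1.76)/6.02 = 18.179 → N_min = 19.
LSB = 5.14 V / 2^19 = 9.80 µV.

9.80 µV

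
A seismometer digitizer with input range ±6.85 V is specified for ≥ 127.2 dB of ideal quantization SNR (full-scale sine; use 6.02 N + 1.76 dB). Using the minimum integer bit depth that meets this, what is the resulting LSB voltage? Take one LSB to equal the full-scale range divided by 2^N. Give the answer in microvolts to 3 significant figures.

6.53 µV

Full-scale range = 6.85 V − (-6.85 V) = 13.7 V.
N ≥ (127.2 − 1.76)/6.02 = 20.837 → N_min = 21.
One LSB is 13.7 V / 2097152 = 6.53 µV.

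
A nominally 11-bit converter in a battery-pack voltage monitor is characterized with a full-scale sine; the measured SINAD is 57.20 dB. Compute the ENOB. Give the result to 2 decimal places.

(57.20 − 1.76) / 6.02 = 55.44/6.02 = 9.2093 effective bits.

9.21 bits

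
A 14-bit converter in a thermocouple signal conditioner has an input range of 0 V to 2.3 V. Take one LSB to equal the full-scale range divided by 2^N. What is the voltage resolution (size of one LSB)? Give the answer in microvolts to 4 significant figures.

140.4 µV

Range is 2.3 V.
2^14 = 16384 levels.
Step size = 2.3/16384 V = 140.4 µV.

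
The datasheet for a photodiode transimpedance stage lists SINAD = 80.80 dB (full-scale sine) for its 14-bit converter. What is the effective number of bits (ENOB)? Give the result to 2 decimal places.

Inverting SNR = 6.02 N + 1.76: N_eff = (80.80 − 1.76)/6.02 = 13.1296.

13.13 bits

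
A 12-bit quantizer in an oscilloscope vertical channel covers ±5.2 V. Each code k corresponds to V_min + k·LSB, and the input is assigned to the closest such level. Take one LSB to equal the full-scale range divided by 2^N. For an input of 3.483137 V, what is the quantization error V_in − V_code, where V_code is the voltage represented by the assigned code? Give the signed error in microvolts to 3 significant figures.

−457 µV

Span: 5.2 V − (-5.2 V) = 10.4 V. LSB = 10.4 V / 2^12 ≈ 2.539 mV.
Position in LSBs: (3.483137 − (-5.2)) × 4096/10.4 = 3419.8201; rounding gives k = 3420.
V_code = V_min + k × range/2^12 = -5.2 + 3420 × 10.4/4096 = 3.483593750 V.
V_in − V_code = 3.483137 − (3.483593750) = −457 µV.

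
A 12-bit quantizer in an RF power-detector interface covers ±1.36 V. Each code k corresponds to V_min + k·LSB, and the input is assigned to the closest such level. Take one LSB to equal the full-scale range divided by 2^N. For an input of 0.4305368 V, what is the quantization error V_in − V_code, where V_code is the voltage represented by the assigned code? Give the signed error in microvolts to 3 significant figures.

The full-scale span is 1.36 − (-1.36) = 2.72 V. LSB = 2.72 V / 2^12 ≈ 0.6641 mV.
Position in LSBs: (0.4305368 − (-1.36)) × 4096/2.72 = 2696.3378; rounding gives k = 2696.
V_code = -1.36 + (2696/4096) × 2.72 = 0.4303125000 V.
V_in − V_code = 0.4305368 − (0.4303125000) = +224 µV.

+224 µV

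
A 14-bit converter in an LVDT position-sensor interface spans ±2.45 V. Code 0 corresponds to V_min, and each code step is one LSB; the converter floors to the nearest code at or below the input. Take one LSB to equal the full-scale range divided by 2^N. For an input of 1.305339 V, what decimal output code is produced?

Range = 2.45 − (-2.45) = 4.9 V. LSB = 4.9 V / 2^14 ≈ 299.1 µV.
(V_in − V_min) × 2^14/range = (1.305339 − (-2.45)) × 16384/4.9 = 12556.627.
Floor → code = 12556.

12556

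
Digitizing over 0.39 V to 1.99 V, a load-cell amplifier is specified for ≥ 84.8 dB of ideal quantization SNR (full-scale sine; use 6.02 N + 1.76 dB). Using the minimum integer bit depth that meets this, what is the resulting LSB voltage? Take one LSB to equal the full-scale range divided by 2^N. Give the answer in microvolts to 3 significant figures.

Full-scale range = 1.99 V − (0.39 V) = 1.6 V.
6.02 N + 1.76 ≥ 84.8 gives N ≥ 13.794, so the minimum integer is 14.
LSB = 1.6 V / 2^14 = 97.7 µV.

97.7 µV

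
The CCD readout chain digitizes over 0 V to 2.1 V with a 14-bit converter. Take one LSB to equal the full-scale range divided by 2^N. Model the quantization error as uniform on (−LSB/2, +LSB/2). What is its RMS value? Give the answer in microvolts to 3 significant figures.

V_FS = 2.1 V.
LSB = 2.1 V ÷ 2^14 = 2.1/16384 V = 128.17 µV.
V_rms = LSB/√12 = 128.17 µV / √12 = 37.0 µV.

37.0 µV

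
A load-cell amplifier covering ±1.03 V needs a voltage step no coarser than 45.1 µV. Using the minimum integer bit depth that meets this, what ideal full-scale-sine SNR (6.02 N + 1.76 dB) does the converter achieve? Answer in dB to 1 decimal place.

98.1 dB

Full-scale range = 1.03 V − (-1.03 V) = 2.06 V.
Required number of levels: 2.06/45.1 µV = 45676; smallest N with 2^N ≥ that is 16.
6.02(16) + 1.76 = 98.08 dB.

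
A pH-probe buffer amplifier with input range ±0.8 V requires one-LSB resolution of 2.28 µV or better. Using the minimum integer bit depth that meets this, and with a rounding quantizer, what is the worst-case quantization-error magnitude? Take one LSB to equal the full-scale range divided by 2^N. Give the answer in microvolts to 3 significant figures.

The full-scale span is 0.8 − (-0.8) = 1.6 V.
Required number of levels: 1.6/2.28 µV = 701750; smallest N with 2^N ≥ that is 20.
LSB = 1.6 V ÷ 2^20 = 1.6/1048576 V = 1.5259 µV.
|e|_max = LSB/2 = 0.763 µV.

0.763 µV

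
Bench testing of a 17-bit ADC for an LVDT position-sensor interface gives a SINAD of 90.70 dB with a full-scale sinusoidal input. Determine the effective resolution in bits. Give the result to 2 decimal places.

Inverting SNR = 6.02 N + 1.76: N_eff = (90.70 − 1.76)/6.02 = 14.7741.

14.77 bits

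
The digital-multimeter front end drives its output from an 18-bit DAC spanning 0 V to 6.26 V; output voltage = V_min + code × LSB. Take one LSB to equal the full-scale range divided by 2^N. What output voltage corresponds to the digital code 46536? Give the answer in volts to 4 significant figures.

V_FS = 6.26 V. LSB = 6.26 V / 2^18.
Output = V_min + (46536/262144) × range = 0 + 0.177521 × 6.26 V
      = 0 V + 1.11128 V = 1.11128 V.

1.111 V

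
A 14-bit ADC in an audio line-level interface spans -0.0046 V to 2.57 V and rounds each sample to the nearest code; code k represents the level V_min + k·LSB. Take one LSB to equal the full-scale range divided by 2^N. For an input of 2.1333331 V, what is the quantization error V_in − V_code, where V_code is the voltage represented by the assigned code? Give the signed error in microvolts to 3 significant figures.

Range = 2.57 − (-0.0046) = 2.5746 V. LSB = 2.5746 V / 2^14 ≈ 157.1 µV.
(V_in − V_min)/LSB = (2.1333331 − (-0.0046)) × 16384/2.5746 = 13605.1798 → nearest code k = 13605.
Reconstructed level: -0.0046 + 13605 × 2.5746/16384 V = 2.1333048462 V.
e = 2.1333331 − (2.1333048462) = +28.3 µV.

+28.3 µV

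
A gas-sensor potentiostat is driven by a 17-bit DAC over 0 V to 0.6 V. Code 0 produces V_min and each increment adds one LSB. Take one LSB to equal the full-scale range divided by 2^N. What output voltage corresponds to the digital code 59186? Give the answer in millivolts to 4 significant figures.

Range is 0.6 V. LSB = 0.6 V / 2^17.
V_out = 0 + 59186 × (0.6/131072) V
      = 0 V + 0.270932 V = 0.270932 V.

270.9 mV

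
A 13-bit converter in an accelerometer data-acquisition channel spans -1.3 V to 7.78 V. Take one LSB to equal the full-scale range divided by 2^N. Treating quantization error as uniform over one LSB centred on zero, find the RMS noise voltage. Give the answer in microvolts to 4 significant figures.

320.0 µV

The full-scale span is 7.78 − (-1.3) = 9.08 V.
LSB = 9.08 V / 2^13 = 1.10840 mV.
σ_q = LSB/√12 = 1.10840 mV/3.4641 = 320.0 µV.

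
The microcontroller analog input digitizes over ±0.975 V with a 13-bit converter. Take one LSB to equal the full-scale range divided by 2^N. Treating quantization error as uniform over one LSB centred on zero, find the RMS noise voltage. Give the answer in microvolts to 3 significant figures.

Full-scale range = 0.975 V − (-0.975 V) = 1.95 V.
LSB = 1.95 V ÷ 2^13 = 1.95/8192 V = 238.04 µV.
RMS of a uniform error over width LSB is LSB/√12 = 68.7 µV.

68.7 µV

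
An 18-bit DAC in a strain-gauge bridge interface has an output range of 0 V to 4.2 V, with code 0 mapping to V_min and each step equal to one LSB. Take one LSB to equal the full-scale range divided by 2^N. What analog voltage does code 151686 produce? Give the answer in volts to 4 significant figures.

2.430 V

Range is 4.2 V. LSB = 4.2 V / 2^18.
Output = V_min + (151686/262144) × range = 0 + 0.578636 × 4.2 V
      = 0 V + 2.43027 V = 2.43027 V.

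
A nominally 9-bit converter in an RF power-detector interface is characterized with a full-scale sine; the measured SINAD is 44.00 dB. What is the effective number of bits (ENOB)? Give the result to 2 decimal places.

(44.00 − 1.76) / 6.02 = 42.24/6.02 = 7.0166 effective bits.

7.02 bits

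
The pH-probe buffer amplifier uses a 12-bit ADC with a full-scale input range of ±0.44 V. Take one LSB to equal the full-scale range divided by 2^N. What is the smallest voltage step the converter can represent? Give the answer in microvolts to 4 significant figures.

214.8 µV

Full-scale range = 0.44 V − (-0.44 V) = 0.88 V.
2^12 = 4096 levels.
Step size = 0.88/4096 V = 214.8 µV.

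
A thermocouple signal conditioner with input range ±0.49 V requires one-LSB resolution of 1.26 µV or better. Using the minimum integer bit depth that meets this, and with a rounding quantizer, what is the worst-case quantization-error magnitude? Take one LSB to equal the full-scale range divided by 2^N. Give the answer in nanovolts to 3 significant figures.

467 nV

Range = 0.49 − (-0.49) = 0.98 V.
0.98 V / 1.26 µV = 777800. Since 2^19 = 524288 and 2^20 = 1048576, N = 20.
Step size = 0.98/1048576 V = 0.93460 µV.
|e|_max = LSB/2 = 467 nV.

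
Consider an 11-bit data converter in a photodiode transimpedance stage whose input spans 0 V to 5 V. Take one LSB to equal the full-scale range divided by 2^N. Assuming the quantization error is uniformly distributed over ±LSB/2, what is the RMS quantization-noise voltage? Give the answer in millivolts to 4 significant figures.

0.7048 mV

Span = 5 V.
LSB = 5 V ÷ 2^11 = 5/2048 V = 2.44141 mV.
For a uniform distribution on [−LSB/2, +LSB/2], V_rms = LSB/√12 = 2.44141 mV/3.4641 = 0.7048 mV.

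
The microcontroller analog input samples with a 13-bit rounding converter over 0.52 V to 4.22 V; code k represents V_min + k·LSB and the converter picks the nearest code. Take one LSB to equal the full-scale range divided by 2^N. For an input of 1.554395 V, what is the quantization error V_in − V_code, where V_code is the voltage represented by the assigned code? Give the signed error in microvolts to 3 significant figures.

+93.2 µV

Span: 4.22 V − (0.52 V) = 3.7 V. LSB = 3.7 V / 2^13 ≈ 451.7 µV.
(V_in − V_min)/LSB = (1.554395 − (0.52)) × 8192/3.7 = 2290.2064 → nearest code k = 2290.
V_code = V_min + k × range/2^13 = 0.52 + 2290 × 3.7/8192 = 1.554301758 V.
Error = V_in − V_code = 1.554395 − (1.554301758) = +93.2 µV.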